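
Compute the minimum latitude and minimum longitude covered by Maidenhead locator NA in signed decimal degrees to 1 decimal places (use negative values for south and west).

-90.0, 80.0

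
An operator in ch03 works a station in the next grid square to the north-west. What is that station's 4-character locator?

BH94

Longitude square 0; −1 → -1, wraps to 9, carry into field.
Longitude field C = 2; −1 → 1 = B.
Latitude square 3; +1 → 4.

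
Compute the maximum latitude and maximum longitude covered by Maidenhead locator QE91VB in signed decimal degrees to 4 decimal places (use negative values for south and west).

-48.9167, 159.8333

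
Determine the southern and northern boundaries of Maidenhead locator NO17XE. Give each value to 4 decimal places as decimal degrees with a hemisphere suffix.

57.1667° N, 57.2083° N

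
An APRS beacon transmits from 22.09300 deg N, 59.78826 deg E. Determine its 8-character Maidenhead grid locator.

LL92vc42

Add 180° to longitude and 90° to latitude: 239.78826, 112.09300.
Field: 239.78826/20 → 11 → L, 112.09300/10 → 11 → L; chars LL.
Square: 19.78826/2 → 9, 2.09300/1 → 2; chars 92.
Subsquare: 1.78826/0.0833333 → 21 → v, 0.09300/0.0416667 → 2 → c; chars vc.
Extended square: 0.03826/0.00833333 → 4, 0.00967/0.00416667 → 2; chars 42.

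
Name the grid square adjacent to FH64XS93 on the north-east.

FH74as04

Longitude extended square 9; +1 → 10, wraps to 0, carry into subsquare.
Longitude subsquare x = 23; +1 → 24, wraps to 0 = a, carry into square.
Longitude square 6; +1 → 7.
Latitude extended square 3; +1 → 4.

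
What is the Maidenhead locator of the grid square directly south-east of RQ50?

RP69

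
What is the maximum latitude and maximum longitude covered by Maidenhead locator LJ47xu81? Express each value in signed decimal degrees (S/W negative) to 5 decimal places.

Field L=11, J=9: +11·20° lon, +9·10° lat → SW at lon 40°, lat 0°.
Square 4, 7: +4·2° lon, +7·1° lat → SW at lon 48°, lat 7°.
Subsquare x=23, u=20: +23·0.0833333° lon, +20·0.0416667° lat → SW at lon 49.9167°, lat 7.83333°.
Extended square 8, 1: +8·0.00833333° lon, +1·0.00416667° lat → SW at lon 49.9833°, lat 7.8375°.
Cell spans 0.00833333° lon × 0.00416667° lat. NE corner is SW corner plus one full cell.
latitude 7.84167, longitude 49.99167.

7.84167, 49.99167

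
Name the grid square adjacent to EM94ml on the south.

Latitude subsquare l = 11; −1 → 10 = k.
The longitude characters are unchanged.

EM94mk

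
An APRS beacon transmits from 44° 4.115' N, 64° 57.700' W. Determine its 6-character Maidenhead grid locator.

Shift to the Maidenhead origin (180°W, 90°S): lon 115.0383, lat 134.0686.
Field: 115.0383/20 → 5 → F, 134.0686/10 → 13 → N; chars FN.
Square: 15.0383/2 → 7, 4.0686/1 → 4; chars 74.
Subsquare: 1.0383/0.0833333 → 12 → m, 0.0686/0.0416667 → 1 → b; chars mb.

FN74mb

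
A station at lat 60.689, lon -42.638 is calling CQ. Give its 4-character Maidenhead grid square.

GP80

Offset from 180°W / 90°S: lon 137.36°, lat 150.69°.
Field: 137.36/20 → 6 → G, 150.69/10 → 15 → P; chars GP.
Square: 17.36/2 → 8, 0.69/1 → 0; chars 80.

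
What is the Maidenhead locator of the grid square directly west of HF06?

Longitude square 0; −1 → -1, wraps to 9, carry into field.
Longitude field H = 7; −1 → 6 = G.
The latitude characters are unchanged.

GF96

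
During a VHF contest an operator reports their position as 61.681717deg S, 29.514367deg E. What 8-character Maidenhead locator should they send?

Offset from 180°W / 90°S: lon 209.51437°, lat 28.31828°.
Field: lon ⌊209.51437/20⌋ = 10 → K; lat ⌊28.31828/10⌋ = 2 → C.
Square: lon ⌊9.51437/2⌋ = 4; lat ⌊8.31828/1⌋ = 8.
Subsquare: lon ⌊1.51437/0.0833333⌋ = 18 → s; lat ⌊0.31828/0.0416667⌋ = 7 → h.
Extended square: lon ⌊0.01437/0.00833333⌋ = 1; lat ⌊0.02662/0.00416667⌋ = 6.

KC48sh16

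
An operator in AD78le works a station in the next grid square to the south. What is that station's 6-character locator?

AD78ld

Latitude subsquare e = 4; −1 → 3 = d.
The longitude characters are unchanged.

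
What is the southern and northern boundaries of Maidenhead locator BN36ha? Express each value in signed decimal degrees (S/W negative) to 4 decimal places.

46.0000, 46.0417

Field B=1, N=13: +1·20° lon, +13·10° lat → SW at lon -160°, lat 40°.
Square 3, 6: +3·2° lon, +6·1° lat → SW at lon -154°, lat 46°.
Subsquare h=7, a=0: +7·0.0833333° lon, +0·0.0416667° lat → SW at lon -153.417°, lat 46°.
Cell spans 0.0833333° lon × 0.0416667° lat.
south 46.0000, north 46.0417.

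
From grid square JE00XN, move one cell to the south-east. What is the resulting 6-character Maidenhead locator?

JE10am

Longitude subsquare x = 23; +1 → 24, wraps to 0 = a, carry into square.
Longitude square 0; +1 → 1.
Latitude subsquare n = 13; −1 → 12 = m.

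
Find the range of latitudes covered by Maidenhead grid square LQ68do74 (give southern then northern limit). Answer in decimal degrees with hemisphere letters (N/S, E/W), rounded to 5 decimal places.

78.60000° N, 78.60417° N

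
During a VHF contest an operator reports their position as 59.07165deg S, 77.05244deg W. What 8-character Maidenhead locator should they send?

FD10lw32

Offset from 180°W / 90°S: lon 102.94756°, lat 30.92835°.
Field: lon ⌊102.94756/20⌋ = 5 → F; lat ⌊30.92835/10⌋ = 3 → D.
Square: lon ⌊2.94756/2⌋ = 1; lat ⌊0.92835/1⌋ = 0.
Subsquare: lon ⌊0.94756/0.0833333⌋ = 11 → l; lat ⌊0.92835/0.0416667⌋ = 22 → w.
Extended square: lon ⌊0.03089/0.00833333⌋ = 3; lat ⌊0.01168/0.00416667⌋ = 2.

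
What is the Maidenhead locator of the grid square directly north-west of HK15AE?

HK05xf

Longitude subsquare a = 0; −1 → -1, wraps to 23 = x, carry into square.
Longitude square 1; −1 → 0.
Latitude subsquare e = 4; +1 → 5 = f.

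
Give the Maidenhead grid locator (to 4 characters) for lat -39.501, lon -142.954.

Shift to the Maidenhead origin (180°W, 90°S): lon 37.05, lat 50.50.
Field (20°×10°, letters A–R): 37.05/20 → 1 → B, 50.50/10 → 5 → F; chars BF.
Square (2°×1°, digits 0–9): 17.05/2 → 8, 0.50/1 → 0; chars 80.

BF80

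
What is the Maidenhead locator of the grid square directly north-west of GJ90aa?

Longitude subsquare a = 0; −1 → -1, wraps to 23 = x, carry into square.
Longitude square 9; −1 → 8.
Latitude subsquare a = 0; +1 → 1 = b.

GJ80xb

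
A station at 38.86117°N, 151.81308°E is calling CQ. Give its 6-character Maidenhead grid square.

Shift to the Maidenhead origin (180°W, 90°S): lon 331.8131, lat 128.8612.
Field (20°×10°, letters A–R): 331.8131/20 → 16 → Q, 128.8612/10 → 12 → M; chars QM.
Square (2°×1°, digits 0–9): 11.8131/2 → 5, 8.8612/1 → 8; chars 58.
Subsquare (5′×2.5′, letters a–x): 1.8131/0.0833333 → 21 → v, 0.8612/0.0416667 → 20 → u; chars vu.

QM58vu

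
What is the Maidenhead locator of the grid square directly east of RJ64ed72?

RJ64ed82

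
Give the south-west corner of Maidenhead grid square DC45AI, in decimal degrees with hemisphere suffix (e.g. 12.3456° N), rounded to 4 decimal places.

Field D=3, C=2: +3·20° lon, +2·10° lat → SW at lon -120°, lat -70°.
Square 4, 5: +4·2° lon, +5·1° lat → SW at lon -112°, lat -65°.
Subsquare a=0, i=8: +0·0.0833333° lon, +8·0.0416667° lat → SW at lon -112°, lat -64.6667°.
latitude 64.6667° S, longitude 112.0000° W.

64.6667° S, 112.0000° W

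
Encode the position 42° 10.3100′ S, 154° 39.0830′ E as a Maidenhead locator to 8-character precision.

QE77ht88

Shift to the Maidenhead origin (180°W, 90°S): lon 334.65138, lat 47.82817.
Field: 334.65138/20 → 16 → Q, 47.82817/10 → 4 → E; chars QE.
Square: 14.65138/2 → 7, 7.82817/1 → 7; chars 77.
Subsquare: 0.65138/0.0833333 → 7 → h, 0.82817/0.0416667 → 19 → t; chars ht.
Extended square: 0.06805/0.00833333 → 8, 0.03650/0.00416667 → 8; chars 88.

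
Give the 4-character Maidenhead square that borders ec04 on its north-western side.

Longitude square 0; −1 → -1, wraps to 9, carry into field.
Longitude field E = 4; −1 → 3 = D.
Latitude square 4; +1 → 5.

DC95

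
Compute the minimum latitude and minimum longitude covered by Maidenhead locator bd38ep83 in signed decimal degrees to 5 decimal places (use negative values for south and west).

-51.36250, -153.60000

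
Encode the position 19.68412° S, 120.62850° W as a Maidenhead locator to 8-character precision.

Offset from 180°W / 90°S: lon 59.37150°, lat 70.31588°.
Field (20°×10°, letters A–R): 59.37150/20 → 2 → C, 70.31588/10 → 7 → H; chars CH.
Square (2°×1°, digits 0–9): 19.37150/2 → 9, 0.31588/1 → 0; chars 90.
Subsquare (5′×2.5′, letters a–x): 1.37150/0.0833333 → 16 → q, 0.31588/0.0416667 → 7 → h; chars qh.
Extended square (30″×15″, digits 0–9): 0.03817/0.00833333 → 4, 0.02421/0.00416667 → 5; chars 45.

CH90qh45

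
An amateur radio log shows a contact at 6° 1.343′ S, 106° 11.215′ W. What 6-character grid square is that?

DI63vx

Add 180° to longitude and 90° to latitude: 73.8131, 83.9776.
Field (20°×10°, letters A–R): lon ⌊73.8131/20⌋ = 3 → D; lat ⌊83.9776/10⌋ = 8 → I.
Square (2°×1°, digits 0–9): lon ⌊13.8131/2⌋ = 6; lat ⌊3.9776/1⌋ = 3.
Subsquare (5′×2.5′, letters a–x): lon ⌊1.8131/0.0833333⌋ = 21 → v; lat ⌊0.9776/0.0416667⌋ = 23 → x.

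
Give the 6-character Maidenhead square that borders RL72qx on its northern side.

Latitude subsquare x = 23; +1 → 24, wraps to 0 = a, carry into square.
Latitude square 2; +1 → 3.
The longitude characters are unchanged.

RL73qa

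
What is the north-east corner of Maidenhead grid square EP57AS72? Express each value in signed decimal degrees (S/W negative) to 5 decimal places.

67.76250, -89.93333

Field E=4, P=15: +4·20° lon, +15·10° lat → SW at lon -100°, lat 60°.
Square 5, 7: +5·2° lon, +7·1° lat → SW at lon -90°, lat 67°.
Subsquare a=0, s=18: +0·0.0833333° lon, +18·0.0416667° lat → SW at lon -90°, lat 67.75°.
Extended square 7, 2: +7·0.00833333° lon, +2·0.00416667° lat → SW at lon -89.9417°, lat 67.7583°.
Cell spans 0.00833333° lon × 0.00416667° lat. NE corner is SW corner plus one full cell.
latitude 67.76250, longitude -89.93333.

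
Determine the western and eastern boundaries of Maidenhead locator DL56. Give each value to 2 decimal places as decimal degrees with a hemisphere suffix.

110.00° W, 108.00° W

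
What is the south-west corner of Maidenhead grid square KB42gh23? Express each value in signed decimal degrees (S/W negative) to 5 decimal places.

Field K=10, B=1: +10·20° lon, +1·10° lat → SW at lon 20°, lat -80°.
Square 4, 2: +4·2° lon, +2·1° lat → SW at lon 28°, lat -78°.
Subsquare g=6, h=7: +6·0.0833333° lon, +7·0.0416667° lat → SW at lon 28.5°, lat -77.7083°.
Extended square 2, 3: +2·0.00833333° lon, +3·0.00416667° lat → SW at lon 28.5167°, lat -77.6958°.
latitude -77.69583, longitude 28.51667.

-77.69583, 28.51667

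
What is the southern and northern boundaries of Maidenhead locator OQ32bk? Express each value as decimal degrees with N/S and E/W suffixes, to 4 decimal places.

Field O=14, Q=16: +14·20° lon, +16·10° lat → SW at lon 100°, lat 70°.
Square 3, 2: +3·2° lon, +2·1° lat → SW at lon 106°, lat 72°.
Subsquare b=1, k=10: +1·0.0833333° lon, +10·0.0416667° lat → SW at lon 106.083°, lat 72.4167°.
Cell spans 0.0833333° lon × 0.0416667° lat.
south 72.4167° N, north 72.4583° N.

72.4167° N, 72.4583° N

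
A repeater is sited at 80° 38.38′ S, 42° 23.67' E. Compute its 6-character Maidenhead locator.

LA19ei

Shift to the Maidenhead origin (180°W, 90°S): lon 222.3945, lat 9.3603.
Field (20°×10°, letters A–R): 222.3945/20 → 11 → L, 9.3603/10 → 0 → A; chars LA.
Square (2°×1°, digits 0–9): 2.3945/2 → 1, 9.3603/1 → 9; chars 19.
Subsquare (5′×2.5′, letters a–x): 0.3945/0.0833333 → 4 → e, 0.3603/0.0416667 → 8 → i; chars ei.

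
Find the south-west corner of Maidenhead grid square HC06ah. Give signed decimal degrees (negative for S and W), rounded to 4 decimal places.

Field H=7, C=2: +7·20° lon, +2·10° lat → SW at lon -40°, lat -70°.
Square 0, 6: +0·2° lon, +6·1° lat → SW at lon -40°, lat -64°.
Subsquare a=0, h=7: +0·0.0833333° lon, +7·0.0416667° lat → SW at lon -40°, lat -63.7083°.
latitude -63.7083, longitude -40.0000.

-63.7083, -40.0000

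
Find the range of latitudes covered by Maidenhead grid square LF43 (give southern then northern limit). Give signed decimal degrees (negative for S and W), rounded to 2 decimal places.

-37.00, -36.00

Field L=11, F=5: +11·20° lon, +5·10° lat → SW at lon 40°, lat -40°.
Square 4, 3: +4·2° lon, +3·1° lat → SW at lon 48°, lat -37°.
Cell spans 2° lon × 1° lat.
south -37.00, north -36.00.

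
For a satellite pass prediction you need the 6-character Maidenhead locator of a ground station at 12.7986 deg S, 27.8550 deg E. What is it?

Shift to the Maidenhead origin (180°W, 90°S): lon 207.8550, lat 77.2014.
Field: 207.8550/20 → 10 → K, 77.2014/10 → 7 → H; chars KH.
Square: 7.8550/2 → 3, 7.2014/1 → 7; chars 37.
Subsquare: 1.8550/0.0833333 → 22 → w, 0.2014/0.0416667 → 4 → e; chars we.

KH37we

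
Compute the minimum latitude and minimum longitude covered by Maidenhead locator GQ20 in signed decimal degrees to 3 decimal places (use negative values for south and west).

70.000, -56.000

Field G=6, Q=16: +6·20° lon, +16·10° lat → SW at lon -60°, lat 70°.
Square 2, 0: +2·2° lon, +0·1° lat → SW at lon -56°, lat 70°.
latitude 70.000, longitude -56.000.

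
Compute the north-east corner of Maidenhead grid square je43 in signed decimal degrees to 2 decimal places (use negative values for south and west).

-46.00, 10.00

Field J=9, E=4: +9·20° lon, +4·10° lat → SW at lon 0°, lat -50°.
Square 4, 3: +4·2° lon, +3·1° lat → SW at lon 8°, lat -47°.
Cell spans 2° lon × 1° lat. NE corner is SW corner plus one full cell.
latitude -46.00, longitude 10.00.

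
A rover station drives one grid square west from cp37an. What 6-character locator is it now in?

Longitude subsquare a = 0; −1 → -1, wraps to 23 = x, carry into square.
Longitude square 3; −1 → 2.
The latitude characters are unchanged.

CP27xn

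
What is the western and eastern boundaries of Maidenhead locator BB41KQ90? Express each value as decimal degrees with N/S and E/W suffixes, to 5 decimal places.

151.09167° W, 151.08333° W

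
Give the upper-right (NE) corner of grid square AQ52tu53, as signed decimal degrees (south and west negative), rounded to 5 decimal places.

Field A=0, Q=16: +0·20° lon, +16·10° lat → SW at lon -180°, lat 70°.
Square 5, 2: +5·2° lon, +2·1° lat → SW at lon -170°, lat 72°.
Subsquare t=19, u=20: +19·0.0833333° lon, +20·0.0416667° lat → SW at lon -168.417°, lat 72.8333°.
Extended square 5, 3: +5·0.00833333° lon, +3·0.00416667° lat → SW at lon -168.375°, lat 72.8458°.
Cell spans 0.00833333° lon × 0.00416667° lat. NE corner is SW corner plus one full cell.
latitude 72.85000, longitude -168.36667.

72.85000, -168.36667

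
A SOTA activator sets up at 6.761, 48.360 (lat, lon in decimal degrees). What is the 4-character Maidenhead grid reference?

LJ46

Add 180° to longitude and 90° to latitude: 228.36, 96.76.
Field: 228.36/20 → 11 → L, 96.76/10 → 9 → J; chars LJ.
Square: 8.36/2 → 4, 6.76/1 → 6; chars 46.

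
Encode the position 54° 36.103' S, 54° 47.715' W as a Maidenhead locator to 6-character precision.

GD25oj

Shift to the Maidenhead origin (180°W, 90°S): lon 125.2047, lat 35.3983.
Field (20°×10°, letters A–R): 125.2047/20 → 6 → G, 35.3983/10 → 3 → D; chars GD.
Square (2°×1°, digits 0–9): 5.2047/2 → 2, 5.3983/1 → 5; chars 25.
Subsquare (5′×2.5′, letters a–x): 1.2047/0.0833333 → 14 → o, 0.3983/0.0416667 → 9 → j; chars oj.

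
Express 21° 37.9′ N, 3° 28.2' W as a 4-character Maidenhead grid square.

Shift to the Maidenhead origin (180°W, 90°S): lon 176.53, lat 111.63.
Field: 176.53/20 → 8 → I, 111.63/10 → 11 → L; chars IL.
Square: 16.53/2 → 8, 1.63/1 → 1; chars 81.

IL81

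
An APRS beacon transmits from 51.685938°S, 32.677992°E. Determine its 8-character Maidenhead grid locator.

Add 180° to longitude and 90° to latitude: 212.67799, 38.31406.
Field: 212.67799/20 → 10 → K, 38.31406/10 → 3 → D; chars KD.
Square: 12.67799/2 → 6, 8.31406/1 → 8; chars 68.
Subsquare: 0.67799/0.0833333 → 8 → i, 0.31406/0.0416667 → 7 → h; chars ih.
Extended square: 0.01133/0.00833333 → 1, 0.02240/0.00416667 → 5; chars 15.

KD68ih15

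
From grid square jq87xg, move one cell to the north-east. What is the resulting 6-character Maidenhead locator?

JQ97ah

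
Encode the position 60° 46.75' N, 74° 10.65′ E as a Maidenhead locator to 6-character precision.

MP70cs

Shift to the Maidenhead origin (180°W, 90°S): lon 254.1775, lat 150.7792.
Field: 254.1775/20 → 12 → M, 150.7792/10 → 15 → P; chars MP.
Square: 14.1775/2 → 7, 0.7792/1 → 0; chars 70.
Subsquare: 0.1775/0.0833333 → 2 → c, 0.7792/0.0416667 → 18 → s; chars cs.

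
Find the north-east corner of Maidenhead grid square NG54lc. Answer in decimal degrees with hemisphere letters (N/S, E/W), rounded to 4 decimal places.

25.8750° S, 91.0000° E

Field N=13, G=6: +13·20° lon, +6·10° lat → SW at lon 80°, lat -30°.
Square 5, 4: +5·2° lon, +4·1° lat → SW at lon 90°, lat -26°.
Subsquare l=11, c=2: +11·0.0833333° lon, +2·0.0416667° lat → SW at lon 90.9167°, lat -25.9167°.
Cell spans 0.0833333° lon × 0.0416667° lat. NE corner is SW corner plus one full cell.
latitude 25.8750° S, longitude 91.0000° E.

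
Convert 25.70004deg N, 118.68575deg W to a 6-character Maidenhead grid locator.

DL05pq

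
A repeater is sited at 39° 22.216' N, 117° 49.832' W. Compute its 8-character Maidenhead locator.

DM19ci08

Add 180° to longitude and 90° to latitude: 62.16947, 129.37027.
Field: lon ⌊62.16947/20⌋ = 3 → D; lat ⌊129.37027/10⌋ = 12 → M.
Square: lon ⌊2.16947/2⌋ = 1; lat ⌊9.37027/1⌋ = 9.
Subsquare: lon ⌊0.16947/0.0833333⌋ = 2 → c; lat ⌊0.37027/0.0416667⌋ = 8 → i.
Extended square: lon ⌊0.00280/0.00833333⌋ = 0; lat ⌊0.03693/0.00416667⌋ = 8.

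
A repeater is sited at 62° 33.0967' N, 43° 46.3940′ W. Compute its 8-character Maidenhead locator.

Shift to the Maidenhead origin (180°W, 90°S): lon 136.22677, lat 152.55161.
Field (20°×10°, letters A–R): lon ⌊136.22677/20⌋ = 6 → G; lat ⌊152.55161/10⌋ = 15 → P.
Square (2°×1°, digits 0–9): lon ⌊16.22677/2⌋ = 8; lat ⌊2.55161/1⌋ = 2.
Subsquare (5′×2.5′, letters a–x): lon ⌊0.22677/0.0833333⌋ = 2 → c; lat ⌊0.55161/0.0416667⌋ = 13 → n.
Extended square (30″×15″, digits 0–9): lon ⌊0.06010/0.00833333⌋ = 7; lat ⌊0.00995/0.00416667⌋ = 2.

GP82cn72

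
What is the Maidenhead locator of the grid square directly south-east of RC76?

Longitude square 7; +1 → 8.
Latitude square 6; −1 → 5.

RC85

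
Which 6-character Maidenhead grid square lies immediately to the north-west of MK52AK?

MK42xl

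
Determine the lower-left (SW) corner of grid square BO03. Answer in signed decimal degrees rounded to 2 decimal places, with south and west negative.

53.00, -160.00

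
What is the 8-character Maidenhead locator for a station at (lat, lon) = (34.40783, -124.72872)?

Add 180° to longitude and 90° to latitude: 55.27128, 124.40783.
Field: 55.27128/20 → 2 → C, 124.40783/10 → 12 → M; chars CM.
Square: 15.27128/2 → 7, 4.40783/1 → 4; chars 74.
Subsquare: 1.27128/0.0833333 → 15 → p, 0.40783/0.0416667 → 9 → j; chars pj.
Extended square: 0.02128/0.00833333 → 2, 0.03283/0.00416667 → 7; chars 27.

CM74pj27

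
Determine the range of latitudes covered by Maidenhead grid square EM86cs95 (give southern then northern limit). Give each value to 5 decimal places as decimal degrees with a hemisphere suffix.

36.77083° N, 36.77500° N

Field E=4, M=12: +4·20° lon, +12·10° lat → SW at lon -100°, lat 30°.
Square 8, 6: +8·2° lon, +6·1° lat → SW at lon -84°, lat 36°.
Subsquare c=2, s=18: +2·0.0833333° lon, +18·0.0416667° lat → SW at lon -83.8333°, lat 36.75°.
Extended square 9, 5: +9·0.00833333° lon, +5·0.00416667° lat → SW at lon -83.7583°, lat 36.7708°.
Cell spans 0.00833333° lon × 0.00416667° lat.
south 36.77083° N, north 36.77500° N.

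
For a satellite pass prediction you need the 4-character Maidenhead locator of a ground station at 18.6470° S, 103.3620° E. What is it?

Shift to the Maidenhead origin (180°W, 90°S): lon 283.36, lat 71.35.
Field (20°×10°, letters A–R): lon ⌊283.36/20⌋ = 14 → O; lat ⌊71.35/10⌋ = 7 → H.
Square (2°×1°, digits 0–9): lon ⌊3.36/2⌋ = 1; lat ⌊1.35/1⌋ = 1.

OH11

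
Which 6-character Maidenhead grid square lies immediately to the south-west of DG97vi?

DG97uh

Longitude subsquare v = 21; −1 → 20 = u.
Latitude subsquare i = 8; −1 → 7 = h.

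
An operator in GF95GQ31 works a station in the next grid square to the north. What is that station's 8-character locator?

Latitude extended square 1; +1 → 2.
The longitude characters are unchanged.

GF95gq32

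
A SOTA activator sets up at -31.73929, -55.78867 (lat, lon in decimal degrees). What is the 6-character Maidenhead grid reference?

Add 180° to longitude and 90° to latitude: 124.2113, 58.2607.
Field (20°×10°, letters A–R): lon ⌊124.2113/20⌋ = 6 → G; lat ⌊58.2607/10⌋ = 5 → F.
Square (2°×1°, digits 0–9): lon ⌊4.2113/2⌋ = 2; lat ⌊8.2607/1⌋ = 8.
Subsquare (5′×2.5′, letters a–x): lon ⌊0.2113/0.0833333⌋ = 2 → c; lat ⌊0.2607/0.0416667⌋ = 6 → g.

GF28cg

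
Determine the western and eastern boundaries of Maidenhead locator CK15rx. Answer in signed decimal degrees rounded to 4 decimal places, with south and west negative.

-136.5833, -136.5000

Field C=2, K=10: +2·20° lon, +10·10° lat → SW at lon -140°, lat 10°.
Square 1, 5: +1·2° lon, +5·1° lat → SW at lon -138°, lat 15°.
Subsquare r=17, x=23: +17·0.0833333° lon, +23·0.0416667° lat → SW at lon -136.583°, lat 15.9583°.
Cell spans 0.0833333° lon × 0.0416667° lat.
west -136.5833, east -136.5000.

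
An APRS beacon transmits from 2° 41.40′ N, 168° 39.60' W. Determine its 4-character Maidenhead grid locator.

Add 180° to longitude and 90° to latitude: 11.34, 92.69.
Field: 11.34/20 → 0 → A, 92.69/10 → 9 → J; chars AJ.
Square: 11.34/2 → 5, 2.69/1 → 2; chars 52.

AJ52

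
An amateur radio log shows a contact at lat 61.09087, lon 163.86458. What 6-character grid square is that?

Shift to the Maidenhead origin (180°W, 90°S): lon 343.8646, lat 151.0909.
Field: 343.8646/20 → 17 → R, 151.0909/10 → 15 → P; chars RP.
Square: 3.8646/2 → 1, 1.0909/1 → 1; chars 11.
Subsquare: 1.8646/0.0833333 → 22 → w, 0.0909/0.0416667 → 2 → c; chars wc.

RP11wc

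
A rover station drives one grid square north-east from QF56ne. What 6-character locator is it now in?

QF56of

Longitude subsquare n = 13; +1 → 14 = o.
Latitude subsquare e = 4; +1 → 5 = f.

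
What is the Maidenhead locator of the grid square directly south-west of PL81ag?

PL71xf

Longitude subsquare a = 0; −1 → -1, wraps to 23 = x, carry into square.
Longitude square 8; −1 → 7.
Latitude subsquare g = 6; −1 → 5 = f.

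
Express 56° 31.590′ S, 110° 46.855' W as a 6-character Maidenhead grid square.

DD43ol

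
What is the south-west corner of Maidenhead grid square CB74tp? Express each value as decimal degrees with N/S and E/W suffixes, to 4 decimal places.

Field C=2, B=1: +2·20° lon, +1·10° lat → SW at lon -140°, lat -80°.
Square 7, 4: +7·2° lon, +4·1° lat → SW at lon -126°, lat -76°.
Subsquare t=19, p=15: +19·0.0833333° lon, +15·0.0416667° lat → SW at lon -124.417°, lat -75.375°.
latitude 75.3750° S, longitude 124.4167° W.

75.3750° S, 124.4167° W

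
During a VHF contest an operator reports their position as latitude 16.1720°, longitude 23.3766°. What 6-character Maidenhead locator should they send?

KK16qe

Shift to the Maidenhead origin (180°W, 90°S): lon 203.3766, lat 106.1720.
Field: lon ⌊203.3766/20⌋ = 10 → K; lat ⌊106.1720/10⌋ = 10 → K.
Square: lon ⌊3.3766/2⌋ = 1; lat ⌊6.1720/1⌋ = 6.
Subsquare: lon ⌊1.3766/0.0833333⌋ = 16 → q; lat ⌊0.1720/0.0416667⌋ = 4 → e.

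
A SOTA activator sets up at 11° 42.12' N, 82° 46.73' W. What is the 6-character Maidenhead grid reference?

Add 180° to longitude and 90° to latitude: 97.2212, 101.7020.
Field: 97.2212/20 → 4 → E, 101.7020/10 → 10 → K; chars EK.
Square: 17.2212/2 → 8, 1.7020/1 → 1; chars 81.
Subsquare: 1.2212/0.0833333 → 14 → o, 0.7020/0.0416667 → 16 → q; chars oq.

EK81oq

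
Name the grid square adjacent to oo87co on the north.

OO87cp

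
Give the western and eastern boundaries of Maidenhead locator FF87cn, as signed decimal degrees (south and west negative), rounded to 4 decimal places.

-63.8333, -63.7500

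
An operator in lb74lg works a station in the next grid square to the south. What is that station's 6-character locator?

LB74lf

Latitude subsquare g = 6; −1 → 5 = f.
The longitude characters are unchanged.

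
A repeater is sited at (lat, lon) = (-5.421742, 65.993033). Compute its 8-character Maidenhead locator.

Shift to the Maidenhead origin (180°W, 90°S): lon 245.99303, lat 84.57826.
Field (20°×10°, letters A–R): 245.99303/20 → 12 → M, 84.57826/10 → 8 → I; chars MI.
Square (2°×1°, digits 0–9): 5.99303/2 → 2, 4.57826/1 → 4; chars 24.
Subsquare (5′×2.5′, letters a–x): 1.99303/0.0833333 → 23 → x, 0.57826/0.0416667 → 13 → n; chars xn.
Extended square (30″×15″, digits 0–9): 0.07637/0.00833333 → 9, 0.03659/0.00416667 → 8; chars 98.

MI24xn98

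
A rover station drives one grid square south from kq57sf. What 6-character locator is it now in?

KQ57se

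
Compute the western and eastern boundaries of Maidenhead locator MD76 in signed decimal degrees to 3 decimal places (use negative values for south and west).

74.000, 76.000

Field M=12, D=3: +12·20° lon, +3·10° lat → SW at lon 60°, lat -60°.
Square 7, 6: +7·2° lon, +6·1° lat → SW at lon 74°, lat -54°.
Cell spans 2° lon × 1° lat.
west 74.000, east 76.000.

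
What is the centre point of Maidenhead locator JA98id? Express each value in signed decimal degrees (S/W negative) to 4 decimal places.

-81.8542, 18.7083

Field J=9, A=0: +9·20° lon, +0·10° lat → SW at lon 0°, lat -90°.
Square 9, 8: +9·2° lon, +8·1° lat → SW at lon 18°, lat -82°.
Subsquare i=8, d=3: +8·0.0833333° lon, +3·0.0416667° lat → SW at lon 18.6667°, lat -81.875°.
Cell spans 0.0833333° lon × 0.0416667° lat. Centre is SW corner plus half of each.
latitude -81.8542, longitude 18.7083.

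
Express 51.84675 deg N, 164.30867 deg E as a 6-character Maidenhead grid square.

Shift to the Maidenhead origin (180°W, 90°S): lon 344.3087, lat 141.8467.
Field: lon ⌊344.3087/20⌋ = 17 → R; lat ⌊141.8467/10⌋ = 14 → O.
Square: lon ⌊4.3087/2⌋ = 2; lat ⌊1.8467/1⌋ = 1.
Subsquare: lon ⌊0.3087/0.0833333⌋ = 3 → d; lat ⌊0.8467/0.0416667⌋ = 20 → u.

RO21du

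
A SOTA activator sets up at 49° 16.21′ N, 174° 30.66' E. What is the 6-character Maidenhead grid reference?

Add 180° to longitude and 90° to latitude: 354.5110, 139.2702.
Field: lon ⌊354.5110/20⌋ = 17 → R; lat ⌊139.2702/10⌋ = 13 → N.
Square: lon ⌊14.5110/2⌋ = 7; lat ⌊9.2702/1⌋ = 9.
Subsquare: lon ⌊0.5110/0.0833333⌋ = 6 → g; lat ⌊0.2702/0.0416667⌋ = 6 → g.

RN79gg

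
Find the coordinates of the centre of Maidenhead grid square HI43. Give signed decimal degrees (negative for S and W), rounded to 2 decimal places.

-6.50, -31.00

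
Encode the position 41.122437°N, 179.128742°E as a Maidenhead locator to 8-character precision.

Add 180° to longitude and 90° to latitude: 359.12874, 131.12244.
Field: 359.12874/20 → 17 → R, 131.12244/10 → 13 → N; chars RN.
Square: 19.12874/2 → 9, 1.12244/1 → 1; chars 91.
Subsquare: 1.12874/0.0833333 → 13 → n, 0.12244/0.0416667 → 2 → c; chars nc.
Extended square: 0.04541/0.00833333 → 5, 0.03910/0.00416667 → 9; chars 59.

RN91nc59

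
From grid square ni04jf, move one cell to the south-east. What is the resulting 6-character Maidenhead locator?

Longitude subsquare j = 9; +1 → 10 = k.
Latitude subsquare f = 5; −1 → 4 = e.

NI04ke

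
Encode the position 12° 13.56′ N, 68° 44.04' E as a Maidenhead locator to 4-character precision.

MK42

Offset from 180°W / 90°S: lon 248.73°, lat 102.23°.
Field: lon ⌊248.73/20⌋ = 12 → M; lat ⌊102.23/10⌋ = 10 → K.
Square: lon ⌊8.73/2⌋ = 4; lat ⌊2.23/1⌋ = 2.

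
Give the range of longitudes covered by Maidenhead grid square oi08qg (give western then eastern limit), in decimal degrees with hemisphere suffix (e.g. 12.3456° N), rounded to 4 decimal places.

Field O=14, I=8: +14·20° lon, +8·10° lat → SW at lon 100°, lat -10°.
Square 0, 8: +0·2° lon, +8·1° lat → SW at lon 100°, lat -2°.
Subsquare q=16, g=6: +16·0.0833333° lon, +6·0.0416667° lat → SW at lon 101.333°, lat -1.75°.
Cell spans 0.0833333° lon × 0.0416667° lat.
west 101.3333° E, east 101.4167° E.

101.3333° E, 101.4167° E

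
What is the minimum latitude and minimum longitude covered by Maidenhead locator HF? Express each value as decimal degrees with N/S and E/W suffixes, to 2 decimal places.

40.00° S, 40.00° W

Field H=7, F=5: +7·20° lon, +5·10° lat → SW at lon -40°, lat -40°.
latitude 40.00° S, longitude 40.00° W.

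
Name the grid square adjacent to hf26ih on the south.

Latitude subsquare h = 7; −1 → 6 = g.
The longitude characters are unchanged.

HF26ig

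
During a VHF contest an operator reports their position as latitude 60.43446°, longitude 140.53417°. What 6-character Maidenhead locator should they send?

QP00gk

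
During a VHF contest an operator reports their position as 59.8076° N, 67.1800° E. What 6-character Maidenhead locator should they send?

Offset from 180°W / 90°S: lon 247.1800°, lat 149.8076°.
Field (20°×10°, letters A–R): 247.1800/20 → 12 → M, 149.8076/10 → 14 → O; chars MO.
Square (2°×1°, digits 0–9): 7.1800/2 → 3, 9.8076/1 → 9; chars 39.
Subsquare (5′×2.5′, letters a–x): 1.1800/0.0833333 → 14 → o, 0.8076/0.0416667 → 19 → t; chars ot.

MO39ot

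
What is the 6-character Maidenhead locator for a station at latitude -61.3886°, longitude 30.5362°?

KC58go

Offset from 180°W / 90°S: lon 210.5362°, lat 28.6114°.
Field (20°×10°, letters A–R): 210.5362/20 → 10 → K, 28.6114/10 → 2 → C; chars KC.
Square (2°×1°, digits 0–9): 10.5362/2 → 5, 8.6114/1 → 8; chars 58.
Subsquare (5′×2.5′, letters a–x): 0.5362/0.0833333 → 6 → g, 0.6114/0.0416667 → 14 → o; chars go.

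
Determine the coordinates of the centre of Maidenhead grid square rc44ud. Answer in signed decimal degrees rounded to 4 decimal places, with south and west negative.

Field R=17, C=2: +17·20° lon, +2·10° lat → SW at lon 160°, lat -70°.
Square 4, 4: +4·2° lon, +4·1° lat → SW at lon 168°, lat -66°.
Subsquare u=20, d=3: +20·0.0833333° lon, +3·0.0416667° lat → SW at lon 169.667°, lat -65.875°.
Cell spans 0.0833333° lon × 0.0416667° lat. Centre is SW corner plus half of each.
latitude -65.8542, longitude 169.7083.

-65.8542, 169.7083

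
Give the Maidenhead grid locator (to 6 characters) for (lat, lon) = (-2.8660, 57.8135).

LI87vd

Shift to the Maidenhead origin (180°W, 90°S): lon 237.8135, lat 87.1340.
Field: lon ⌊237.8135/20⌋ = 11 → L; lat ⌊87.1340/10⌋ = 8 → I.
Square: lon ⌊17.8135/2⌋ = 8; lat ⌊7.1340/1⌋ = 7.
Subsquare: lon ⌊1.8135/0.0833333⌋ = 21 → v; lat ⌊0.1340/0.0416667⌋ = 3 → d.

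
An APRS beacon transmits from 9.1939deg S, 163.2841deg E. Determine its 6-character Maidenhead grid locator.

Offset from 180°W / 90°S: lon 343.2841°, lat 80.8061°.
Field: lon ⌊343.2841/20⌋ = 17 → R; lat ⌊80.8061/10⌋ = 8 → I.
Square: lon ⌊3.2841/2⌋ = 1; lat ⌊0.8061/1⌋ = 0.
Subsquare: lon ⌊1.2841/0.0833333⌋ = 15 → p; lat ⌊0.8061/0.0416667⌋ = 19 → t.

RI10pt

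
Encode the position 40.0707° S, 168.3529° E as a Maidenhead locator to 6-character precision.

RE49ew

Offset from 180°W / 90°S: lon 348.3529°, lat 49.9293°.
Field: 348.3529/20 → 17 → R, 49.9293/10 → 4 → E; chars RE.
Square: 8.3529/2 → 4, 9.9293/1 → 9; chars 49.
Subsquare: 0.3529/0.0833333 → 4 → e, 0.9293/0.0416667 → 22 → w; chars ew.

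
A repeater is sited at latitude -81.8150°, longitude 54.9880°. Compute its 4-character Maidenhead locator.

LA78

Shift to the Maidenhead origin (180°W, 90°S): lon 234.99, lat 8.19.
Field: lon ⌊234.99/20⌋ = 11 → L; lat ⌊8.19/10⌋ = 0 → A.
Square: lon ⌊14.99/2⌋ = 7; lat ⌊8.19/1⌋ = 8.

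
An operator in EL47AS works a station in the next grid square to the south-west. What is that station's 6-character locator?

EL37xr

Longitude subsquare a = 0; −1 → -1, wraps to 23 = x, carry into square.
Longitude square 4; −1 → 3.
Latitude subsquare s = 18; −1 → 17 = r.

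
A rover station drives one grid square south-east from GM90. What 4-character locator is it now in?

Longitude square 9; +1 → 10, wraps to 0, carry into field.
Longitude field G = 6; +1 → 7 = H.
Latitude square 0; −1 → -1, wraps to 9, carry into field.
Latitude field M = 12; −1 → 11 = L.

HL09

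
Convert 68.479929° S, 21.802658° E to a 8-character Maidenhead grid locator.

KC01vm64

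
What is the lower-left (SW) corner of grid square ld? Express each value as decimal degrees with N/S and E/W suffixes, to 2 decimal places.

Field L=11, D=3: +11·20° lon, +3·10° lat → SW at lon 40°, lat -60°.
latitude 60.00° S, longitude 40.00° E.

60.00° S, 40.00° E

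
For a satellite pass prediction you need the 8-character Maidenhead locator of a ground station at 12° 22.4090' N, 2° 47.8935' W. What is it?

Add 180° to longitude and 90° to latitude: 177.20177, 102.37348.
Field: lon ⌊177.20177/20⌋ = 8 → I; lat ⌊102.37348/10⌋ = 10 → K.
Square: lon ⌊17.20177/2⌋ = 8; lat ⌊2.37348/1⌋ = 2.
Subsquare: lon ⌊1.20177/0.0833333⌋ = 14 → o; lat ⌊0.37348/0.0416667⌋ = 8 → i.
Extended square: lon ⌊0.03511/0.00833333⌋ = 4; lat ⌊0.04015/0.00416667⌋ = 9.

IK82oi49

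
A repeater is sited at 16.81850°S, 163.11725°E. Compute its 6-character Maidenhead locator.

RH13ne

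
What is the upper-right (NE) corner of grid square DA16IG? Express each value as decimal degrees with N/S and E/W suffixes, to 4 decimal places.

83.7083° S, 117.2500° W

Field D=3, A=0: +3·20° lon, +0·10° lat → SW at lon -120°, lat -90°.
Square 1, 6: +1·2° lon, +6·1° lat → SW at lon -118°, lat -84°.
Subsquare i=8, g=6: +8·0.0833333° lon, +6·0.0416667° lat → SW at lon -117.333°, lat -83.75°.
Cell spans 0.0833333° lon × 0.0416667° lat. NE corner is SW corner plus one full cell.
latitude 83.7083° S, longitude 117.2500° W.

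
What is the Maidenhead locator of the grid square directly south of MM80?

ML89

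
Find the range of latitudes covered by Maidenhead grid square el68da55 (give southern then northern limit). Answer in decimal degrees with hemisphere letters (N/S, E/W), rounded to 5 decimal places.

Field E=4, L=11: +4·20° lon, +11·10° lat → SW at lon -100°, lat 20°.
Square 6, 8: +6·2° lon, +8·1° lat → SW at lon -88°, lat 28°.
Subsquare d=3, a=0: +3·0.0833333° lon, +0·0.0416667° lat → SW at lon -87.75°, lat 28°.
Extended square 5, 5: +5·0.00833333° lon, +5·0.00416667° lat → SW at lon -87.7083°, lat 28.0208°.
Cell spans 0.00833333° lon × 0.00416667° lat.
south 28.02083° N, north 28.02500° N.

28.02083° N, 28.02500° N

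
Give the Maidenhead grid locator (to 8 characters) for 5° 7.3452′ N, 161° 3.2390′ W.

Offset from 180°W / 90°S: lon 18.94602°, lat 95.12242°.
Field: lon ⌊18.94602/20⌋ = 0 → A; lat ⌊95.12242/10⌋ = 9 → J.
Square: lon ⌊18.94602/2⌋ = 9; lat ⌊5.12242/1⌋ = 5.
Subsquare: lon ⌊0.94602/0.0833333⌋ = 11 → l; lat ⌊0.12242/0.0416667⌋ = 2 → c.
Extended square: lon ⌊0.02935/0.00833333⌋ = 3; lat ⌊0.03909/0.00416667⌋ = 9.

AJ95lc39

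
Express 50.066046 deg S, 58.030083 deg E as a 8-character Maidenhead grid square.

LD99aw34

Add 180° to longitude and 90° to latitude: 238.03008, 39.93395.
Field: 238.03008/20 → 11 → L, 39.93395/10 → 3 → D; chars LD.
Square: 18.03008/2 → 9, 9.93395/1 → 9; chars 99.
Subsquare: 0.03008/0.0833333 → 0 → a, 0.93395/0.0416667 → 22 → w; chars aw.
Extended square: 0.03008/0.00833333 → 3, 0.01729/0.00416667 → 4; chars 34.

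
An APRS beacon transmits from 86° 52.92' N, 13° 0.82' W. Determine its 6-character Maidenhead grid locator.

Shift to the Maidenhead origin (180°W, 90°S): lon 166.9863, lat 176.8820.
Field: 166.9863/20 → 8 → I, 176.8820/10 → 17 → R; chars IR.
Square: 6.9863/2 → 3, 6.8820/1 → 6; chars 36.
Subsquare: 0.9863/0.0833333 → 11 → l, 0.8820/0.0416667 → 21 → v; chars lv.

IR36lv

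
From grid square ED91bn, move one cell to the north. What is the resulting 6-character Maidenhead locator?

Latitude subsquare n = 13; +1 → 14 = o.
The longitude characters are unchanged.

ED91bo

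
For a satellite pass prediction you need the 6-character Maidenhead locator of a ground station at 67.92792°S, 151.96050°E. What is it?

QC52xb

Shift to the Maidenhead origin (180°W, 90°S): lon 331.9605, lat 22.0721.
Field: 331.9605/20 → 16 → Q, 22.0721/10 → 2 → C; chars QC.
Square: 11.9605/2 → 5, 2.0721/1 → 2; chars 52.
Subsquare: 1.9605/0.0833333 → 23 → x, 0.0721/0.0416667 → 1 → b; chars xb.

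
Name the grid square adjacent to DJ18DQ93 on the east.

DJ18eq03

Longitude extended square 9; +1 → 10, wraps to 0, carry into subsquare.
Longitude subsquare d = 3; +1 → 4 = e.
The latitude characters are unchanged.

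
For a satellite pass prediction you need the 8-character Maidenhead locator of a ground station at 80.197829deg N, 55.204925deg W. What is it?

GR20je57

Shift to the Maidenhead origin (180°W, 90°S): lon 124.79507, lat 170.19783.
Field: lon ⌊124.79507/20⌋ = 6 → G; lat ⌊170.19783/10⌋ = 17 → R.
Square: lon ⌊4.79507/2⌋ = 2; lat ⌊0.19783/1⌋ = 0.
Subsquare: lon ⌊0.79507/0.0833333⌋ = 9 → j; lat ⌊0.19783/0.0416667⌋ = 4 → e.
Extended square: lon ⌊0.04507/0.00833333⌋ = 5; lat ⌊0.03116/0.00416667⌋ = 7.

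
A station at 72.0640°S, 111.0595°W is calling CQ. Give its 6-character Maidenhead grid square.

DB47lw

Add 180° to longitude and 90° to latitude: 68.9405, 17.9360.
Field (20°×10°, letters A–R): lon ⌊68.9405/20⌋ = 3 → D; lat ⌊17.9360/10⌋ = 1 → B.
Square (2°×1°, digits 0–9): lon ⌊8.9405/2⌋ = 4; lat ⌊7.9360/1⌋ = 7.
Subsquare (5′×2.5′, letters a–x): lon ⌊0.9405/0.0833333⌋ = 11 → l; lat ⌊0.9360/0.0416667⌋ = 22 → w.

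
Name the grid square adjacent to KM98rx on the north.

KM99ra

Latitude subsquare x = 23; +1 → 24, wraps to 0 = a, carry into square.
Latitude square 8; +1 → 9.
The longitude characters are unchanged.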